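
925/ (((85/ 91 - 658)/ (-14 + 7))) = 589225/ 59793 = 9.85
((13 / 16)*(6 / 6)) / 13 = 1 / 16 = 0.06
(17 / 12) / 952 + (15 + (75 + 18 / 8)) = 61993 / 672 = 92.25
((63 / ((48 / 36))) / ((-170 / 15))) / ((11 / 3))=-1701 / 1496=-1.14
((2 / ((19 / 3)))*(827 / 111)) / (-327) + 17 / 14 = 3884821 / 3218334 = 1.21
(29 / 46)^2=0.40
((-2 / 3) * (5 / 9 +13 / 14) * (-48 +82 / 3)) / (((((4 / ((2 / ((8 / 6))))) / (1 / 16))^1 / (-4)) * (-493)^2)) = -341 / 43234128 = -0.00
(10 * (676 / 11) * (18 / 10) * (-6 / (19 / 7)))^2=261178235136 / 43681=5979218.31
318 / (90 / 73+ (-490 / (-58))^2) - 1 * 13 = -38424721 / 4457515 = -8.62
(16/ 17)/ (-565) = -16/ 9605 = -0.00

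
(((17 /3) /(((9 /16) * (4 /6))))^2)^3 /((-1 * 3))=-6327518887936 /1594323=-3968781.04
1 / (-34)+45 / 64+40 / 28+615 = 617.10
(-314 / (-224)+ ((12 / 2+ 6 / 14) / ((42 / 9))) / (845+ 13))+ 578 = 64958073 / 112112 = 579.40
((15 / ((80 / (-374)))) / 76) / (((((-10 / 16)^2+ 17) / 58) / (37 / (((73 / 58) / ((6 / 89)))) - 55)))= 7472004628 / 45797353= 163.15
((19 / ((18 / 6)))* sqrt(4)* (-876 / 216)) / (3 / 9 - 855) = 0.06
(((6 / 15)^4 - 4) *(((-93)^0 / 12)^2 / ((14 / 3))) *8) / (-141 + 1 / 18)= 3726 / 11099375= 0.00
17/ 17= 1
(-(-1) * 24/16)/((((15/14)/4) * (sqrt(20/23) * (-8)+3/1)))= -448 * sqrt(115)/5365-1932/5365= -1.26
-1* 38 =-38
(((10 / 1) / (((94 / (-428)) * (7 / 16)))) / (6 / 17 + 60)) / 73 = -291040 / 12320721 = -0.02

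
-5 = -5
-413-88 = -501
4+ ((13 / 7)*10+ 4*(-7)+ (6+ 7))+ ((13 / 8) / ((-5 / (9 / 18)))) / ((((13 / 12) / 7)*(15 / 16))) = 1129 / 175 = 6.45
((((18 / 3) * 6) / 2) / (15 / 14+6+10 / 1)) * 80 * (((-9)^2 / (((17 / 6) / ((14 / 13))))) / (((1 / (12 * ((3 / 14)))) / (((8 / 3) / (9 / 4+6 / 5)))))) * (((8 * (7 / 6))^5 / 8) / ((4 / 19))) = 263690374348800 / 1214837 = 217058234.44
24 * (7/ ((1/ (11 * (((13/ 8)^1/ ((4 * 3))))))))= 250.25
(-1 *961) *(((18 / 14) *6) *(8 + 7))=-778410 / 7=-111201.43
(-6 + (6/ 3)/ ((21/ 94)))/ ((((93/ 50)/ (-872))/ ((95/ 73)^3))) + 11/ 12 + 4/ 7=-298906518625/ 98032284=-3049.06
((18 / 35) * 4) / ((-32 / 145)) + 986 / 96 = 319 / 336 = 0.95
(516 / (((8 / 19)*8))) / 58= 2.64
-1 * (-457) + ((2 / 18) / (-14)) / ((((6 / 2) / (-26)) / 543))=31144 / 63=494.35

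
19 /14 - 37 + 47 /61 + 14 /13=-375197 /11102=-33.80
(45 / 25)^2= 81 / 25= 3.24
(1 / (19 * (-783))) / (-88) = 1 / 1309176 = 0.00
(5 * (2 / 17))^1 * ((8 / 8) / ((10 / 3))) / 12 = 1 / 68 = 0.01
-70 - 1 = -71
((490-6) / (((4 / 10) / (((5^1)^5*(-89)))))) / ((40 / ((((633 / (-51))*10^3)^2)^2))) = -16676128328225781250000000000 / 83521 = -199663896843018896445205.40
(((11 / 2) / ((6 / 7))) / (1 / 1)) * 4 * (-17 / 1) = -1309 / 3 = -436.33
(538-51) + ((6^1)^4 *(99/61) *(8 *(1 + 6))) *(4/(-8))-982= -3622707/61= -59388.64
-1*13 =-13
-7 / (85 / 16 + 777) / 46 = -0.00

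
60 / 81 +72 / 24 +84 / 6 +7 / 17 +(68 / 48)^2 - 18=15859 / 7344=2.16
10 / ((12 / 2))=5 / 3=1.67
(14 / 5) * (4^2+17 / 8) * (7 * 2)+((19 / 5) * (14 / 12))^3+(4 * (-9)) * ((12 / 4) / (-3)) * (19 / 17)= 384582329 / 459000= 837.87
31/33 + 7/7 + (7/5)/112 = 5153/2640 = 1.95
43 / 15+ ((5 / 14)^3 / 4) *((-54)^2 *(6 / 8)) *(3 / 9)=1838843 / 164640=11.17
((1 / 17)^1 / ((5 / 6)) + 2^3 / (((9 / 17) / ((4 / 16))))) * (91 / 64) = 4186 / 765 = 5.47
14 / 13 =1.08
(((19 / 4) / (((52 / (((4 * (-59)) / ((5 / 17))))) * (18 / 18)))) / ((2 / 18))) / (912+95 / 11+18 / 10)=-1886643 / 2638168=-0.72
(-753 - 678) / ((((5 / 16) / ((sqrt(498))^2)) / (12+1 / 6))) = -138726864 / 5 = -27745372.80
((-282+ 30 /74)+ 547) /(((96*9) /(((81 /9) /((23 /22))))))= 27005 /10212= 2.64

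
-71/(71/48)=-48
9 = 9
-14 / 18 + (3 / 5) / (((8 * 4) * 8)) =-8933 / 11520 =-0.78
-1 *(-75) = 75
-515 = -515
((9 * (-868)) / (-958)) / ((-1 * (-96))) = 0.08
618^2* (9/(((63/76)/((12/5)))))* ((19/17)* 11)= 72797769792/595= 122349192.93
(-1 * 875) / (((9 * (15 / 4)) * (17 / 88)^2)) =-5420800 / 7803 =-694.71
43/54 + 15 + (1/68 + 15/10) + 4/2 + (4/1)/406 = 7201037/372708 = 19.32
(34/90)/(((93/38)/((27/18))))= 323/1395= 0.23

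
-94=-94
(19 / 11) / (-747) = -19 / 8217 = -0.00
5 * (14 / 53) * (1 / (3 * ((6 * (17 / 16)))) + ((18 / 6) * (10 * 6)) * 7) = 13495160 / 8109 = 1664.22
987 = 987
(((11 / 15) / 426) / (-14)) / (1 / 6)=-11 / 14910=-0.00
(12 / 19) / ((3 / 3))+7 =145 / 19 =7.63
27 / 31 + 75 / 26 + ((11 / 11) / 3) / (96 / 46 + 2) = 218038 / 56823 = 3.84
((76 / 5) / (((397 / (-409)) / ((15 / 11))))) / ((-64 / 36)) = 209817 / 17468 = 12.01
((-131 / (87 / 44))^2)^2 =1103813975900416 / 57289761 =19267212.09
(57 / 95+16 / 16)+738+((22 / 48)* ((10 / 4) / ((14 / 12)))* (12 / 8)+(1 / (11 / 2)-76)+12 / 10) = 4105363 / 6160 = 666.46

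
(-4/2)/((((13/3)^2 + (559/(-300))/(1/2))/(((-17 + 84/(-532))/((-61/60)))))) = -17604000/7849907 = -2.24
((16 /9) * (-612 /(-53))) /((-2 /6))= -61.58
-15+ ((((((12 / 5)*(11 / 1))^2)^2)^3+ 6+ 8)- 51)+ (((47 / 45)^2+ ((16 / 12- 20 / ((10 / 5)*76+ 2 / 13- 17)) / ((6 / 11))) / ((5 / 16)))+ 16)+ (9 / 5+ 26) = 114616494721029974.01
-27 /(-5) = 27 /5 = 5.40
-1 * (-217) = 217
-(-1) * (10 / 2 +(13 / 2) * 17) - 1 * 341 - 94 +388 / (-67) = -43589 / 134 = -325.29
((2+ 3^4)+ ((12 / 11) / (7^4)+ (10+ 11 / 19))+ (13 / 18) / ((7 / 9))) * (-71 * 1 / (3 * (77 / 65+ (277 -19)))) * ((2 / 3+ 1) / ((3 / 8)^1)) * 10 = -87546460469000 / 228257358021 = -383.54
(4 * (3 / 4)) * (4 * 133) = 1596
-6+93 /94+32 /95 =-41737 /8930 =-4.67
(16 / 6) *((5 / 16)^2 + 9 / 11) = 2.44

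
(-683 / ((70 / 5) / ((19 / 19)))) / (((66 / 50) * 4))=-17075 / 1848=-9.24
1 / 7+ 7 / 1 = 50 / 7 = 7.14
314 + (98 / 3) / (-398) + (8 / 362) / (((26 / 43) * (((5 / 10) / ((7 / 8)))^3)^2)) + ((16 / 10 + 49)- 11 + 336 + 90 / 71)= 706573420752709 / 1021302896640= 691.84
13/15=0.87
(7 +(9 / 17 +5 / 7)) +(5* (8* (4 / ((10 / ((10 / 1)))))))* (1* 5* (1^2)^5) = 96181 / 119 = 808.24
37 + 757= 794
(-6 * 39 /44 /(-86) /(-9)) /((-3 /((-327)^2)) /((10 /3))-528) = 0.00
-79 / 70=-1.13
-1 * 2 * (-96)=192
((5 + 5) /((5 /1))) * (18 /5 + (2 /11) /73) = 28928 /4015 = 7.20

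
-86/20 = -43/10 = -4.30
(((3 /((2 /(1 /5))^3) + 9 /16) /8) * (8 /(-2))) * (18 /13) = -783 /2000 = -0.39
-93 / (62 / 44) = -66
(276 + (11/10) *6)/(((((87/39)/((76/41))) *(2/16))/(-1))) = -11168352/5945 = -1878.61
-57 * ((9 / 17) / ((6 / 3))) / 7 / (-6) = 171 / 476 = 0.36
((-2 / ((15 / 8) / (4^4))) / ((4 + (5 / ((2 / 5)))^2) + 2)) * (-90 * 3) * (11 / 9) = 32768 / 59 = 555.39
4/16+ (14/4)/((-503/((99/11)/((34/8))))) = 8047/34204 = 0.24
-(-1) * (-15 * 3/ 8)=-45/ 8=-5.62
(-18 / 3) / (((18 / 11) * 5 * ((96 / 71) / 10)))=-781 / 144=-5.42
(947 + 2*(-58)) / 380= 831 / 380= 2.19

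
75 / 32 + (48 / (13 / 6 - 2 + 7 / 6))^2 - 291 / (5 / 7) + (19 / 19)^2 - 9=141271 / 160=882.94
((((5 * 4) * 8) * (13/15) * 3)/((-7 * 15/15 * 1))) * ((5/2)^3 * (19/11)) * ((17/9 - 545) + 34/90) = 28726100/33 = 870487.88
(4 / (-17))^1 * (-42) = 168 / 17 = 9.88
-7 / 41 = -0.17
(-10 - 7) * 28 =-476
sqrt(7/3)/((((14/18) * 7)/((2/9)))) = 2 * sqrt(21)/147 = 0.06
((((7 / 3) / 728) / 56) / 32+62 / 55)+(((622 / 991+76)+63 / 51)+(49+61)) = 97907776879481 / 518057379840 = 188.99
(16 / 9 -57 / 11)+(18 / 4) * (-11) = -10475 / 198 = -52.90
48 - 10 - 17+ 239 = 260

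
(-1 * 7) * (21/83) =-147/83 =-1.77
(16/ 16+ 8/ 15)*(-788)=-18124/ 15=-1208.27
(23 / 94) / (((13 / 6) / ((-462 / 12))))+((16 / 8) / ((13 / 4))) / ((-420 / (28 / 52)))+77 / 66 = -379109 / 119145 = -3.18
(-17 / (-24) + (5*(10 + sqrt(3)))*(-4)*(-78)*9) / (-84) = -3369617 / 2016 -1170*sqrt(3) / 7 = -1960.94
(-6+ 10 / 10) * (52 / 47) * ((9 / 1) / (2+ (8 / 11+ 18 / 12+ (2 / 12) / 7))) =-270270 / 23077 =-11.71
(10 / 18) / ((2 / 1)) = 5 / 18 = 0.28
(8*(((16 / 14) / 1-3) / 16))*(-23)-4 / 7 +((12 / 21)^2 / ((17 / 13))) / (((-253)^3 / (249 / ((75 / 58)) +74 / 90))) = 126178096001849 / 6070424733450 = 20.79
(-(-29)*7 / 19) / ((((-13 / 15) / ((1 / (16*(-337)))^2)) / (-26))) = 3045 / 276199808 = 0.00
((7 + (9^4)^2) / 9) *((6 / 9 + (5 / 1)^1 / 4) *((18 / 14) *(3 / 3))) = 247518686 / 21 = 11786604.10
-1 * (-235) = 235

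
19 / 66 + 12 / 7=925 / 462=2.00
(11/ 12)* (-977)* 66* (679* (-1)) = 80269343/ 2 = 40134671.50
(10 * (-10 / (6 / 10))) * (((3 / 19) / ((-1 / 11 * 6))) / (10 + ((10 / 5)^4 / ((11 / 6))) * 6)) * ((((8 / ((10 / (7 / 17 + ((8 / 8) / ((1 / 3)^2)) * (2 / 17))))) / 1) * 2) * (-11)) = -6655000 / 332367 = -20.02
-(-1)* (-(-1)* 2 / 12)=1 / 6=0.17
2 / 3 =0.67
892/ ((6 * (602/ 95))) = 21185/ 903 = 23.46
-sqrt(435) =-20.86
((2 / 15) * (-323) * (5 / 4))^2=104329 / 36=2898.03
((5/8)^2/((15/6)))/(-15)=-1/96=-0.01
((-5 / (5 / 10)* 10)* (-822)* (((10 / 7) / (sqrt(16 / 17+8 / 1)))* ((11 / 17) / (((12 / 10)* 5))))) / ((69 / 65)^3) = 103464968750* sqrt(646) / 742758849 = 3540.48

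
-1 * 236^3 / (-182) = 6572128 / 91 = 72221.19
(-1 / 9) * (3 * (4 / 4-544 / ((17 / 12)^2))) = 4591 / 51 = 90.02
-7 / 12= -0.58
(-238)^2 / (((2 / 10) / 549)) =155487780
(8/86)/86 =2/1849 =0.00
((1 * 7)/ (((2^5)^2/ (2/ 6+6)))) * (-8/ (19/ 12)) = -7/ 32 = -0.22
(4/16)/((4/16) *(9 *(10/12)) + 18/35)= 70/669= 0.10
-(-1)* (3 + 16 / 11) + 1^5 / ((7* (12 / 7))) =599 / 132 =4.54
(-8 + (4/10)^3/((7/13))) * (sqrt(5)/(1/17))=-117232 * sqrt(5)/875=-299.59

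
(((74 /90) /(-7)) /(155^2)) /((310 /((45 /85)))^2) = -333 /23353537287500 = -0.00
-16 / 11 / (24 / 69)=-46 / 11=-4.18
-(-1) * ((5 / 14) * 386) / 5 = 193 / 7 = 27.57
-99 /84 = -33 /28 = -1.18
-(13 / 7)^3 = -2197 / 343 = -6.41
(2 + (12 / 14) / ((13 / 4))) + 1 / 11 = 2357 / 1001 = 2.35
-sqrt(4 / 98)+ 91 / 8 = 91 / 8 - sqrt(2) / 7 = 11.17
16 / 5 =3.20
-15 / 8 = -1.88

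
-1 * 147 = -147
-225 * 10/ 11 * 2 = -4500/ 11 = -409.09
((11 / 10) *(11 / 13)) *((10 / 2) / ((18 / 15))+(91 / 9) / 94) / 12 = 27346 / 82485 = 0.33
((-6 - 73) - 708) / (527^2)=-0.00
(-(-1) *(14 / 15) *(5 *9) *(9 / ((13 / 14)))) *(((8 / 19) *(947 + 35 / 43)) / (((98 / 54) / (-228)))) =-11409071616 / 559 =-20409788.22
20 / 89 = 0.22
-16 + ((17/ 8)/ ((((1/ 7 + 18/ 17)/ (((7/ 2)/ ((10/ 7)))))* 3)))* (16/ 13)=-14.22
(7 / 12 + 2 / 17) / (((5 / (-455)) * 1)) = -13013 / 204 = -63.79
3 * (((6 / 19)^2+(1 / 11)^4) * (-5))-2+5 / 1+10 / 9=124355842 / 47568609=2.61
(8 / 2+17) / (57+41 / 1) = 0.21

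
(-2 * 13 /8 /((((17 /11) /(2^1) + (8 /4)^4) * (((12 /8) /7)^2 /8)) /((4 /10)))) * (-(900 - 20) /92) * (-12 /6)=-19731712 /76383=-258.33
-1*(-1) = 1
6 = 6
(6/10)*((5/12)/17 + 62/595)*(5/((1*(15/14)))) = 919/2550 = 0.36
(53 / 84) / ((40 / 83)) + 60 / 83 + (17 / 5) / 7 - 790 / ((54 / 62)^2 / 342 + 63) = -10.02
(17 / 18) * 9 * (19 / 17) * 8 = 76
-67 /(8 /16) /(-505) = 134 /505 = 0.27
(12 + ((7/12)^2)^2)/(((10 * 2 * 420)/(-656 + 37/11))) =-601200569/638668800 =-0.94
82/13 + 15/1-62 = -529/13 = -40.69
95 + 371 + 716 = 1182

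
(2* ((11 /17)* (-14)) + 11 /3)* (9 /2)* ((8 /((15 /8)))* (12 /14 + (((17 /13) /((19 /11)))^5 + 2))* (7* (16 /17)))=-7542295364014895616 /1328472636580115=-5677.42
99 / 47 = 2.11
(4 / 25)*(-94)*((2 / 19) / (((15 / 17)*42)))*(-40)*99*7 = 562496 / 475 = 1184.20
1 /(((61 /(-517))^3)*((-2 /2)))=138188413 /226981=608.81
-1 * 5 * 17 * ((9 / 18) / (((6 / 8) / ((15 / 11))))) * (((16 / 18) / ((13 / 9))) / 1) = -6800 / 143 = -47.55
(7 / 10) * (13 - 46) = -231 / 10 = -23.10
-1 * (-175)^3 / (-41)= -130716.46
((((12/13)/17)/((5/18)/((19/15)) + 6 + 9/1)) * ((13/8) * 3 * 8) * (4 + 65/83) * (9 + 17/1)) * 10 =84722976/489617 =173.04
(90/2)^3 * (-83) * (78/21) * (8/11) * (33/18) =-37456714.29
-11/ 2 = -5.50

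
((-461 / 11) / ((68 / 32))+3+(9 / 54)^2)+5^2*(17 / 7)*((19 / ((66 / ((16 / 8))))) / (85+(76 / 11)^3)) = -16.61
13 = 13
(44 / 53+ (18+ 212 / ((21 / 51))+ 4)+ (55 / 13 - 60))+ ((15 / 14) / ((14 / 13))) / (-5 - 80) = 481.91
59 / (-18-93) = -59 / 111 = -0.53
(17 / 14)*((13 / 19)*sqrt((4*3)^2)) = 1326 / 133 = 9.97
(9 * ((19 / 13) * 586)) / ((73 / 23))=2304738 / 949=2428.60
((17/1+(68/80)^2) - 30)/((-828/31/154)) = 3907519/55200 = 70.79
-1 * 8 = -8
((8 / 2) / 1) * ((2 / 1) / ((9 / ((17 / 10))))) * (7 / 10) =238 / 225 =1.06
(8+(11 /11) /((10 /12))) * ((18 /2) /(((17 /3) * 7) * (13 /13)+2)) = 1242 /625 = 1.99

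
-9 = -9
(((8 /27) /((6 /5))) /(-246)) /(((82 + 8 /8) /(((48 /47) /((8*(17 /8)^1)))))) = -0.00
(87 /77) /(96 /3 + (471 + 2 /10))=435 /193732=0.00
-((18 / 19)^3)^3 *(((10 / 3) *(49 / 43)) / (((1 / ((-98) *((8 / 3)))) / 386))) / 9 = 363134050929377280 / 13875571004497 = 26170.75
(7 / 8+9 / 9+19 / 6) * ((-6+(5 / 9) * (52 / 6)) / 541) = -484 / 43821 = -0.01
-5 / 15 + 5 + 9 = 41 / 3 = 13.67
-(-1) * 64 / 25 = 64 / 25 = 2.56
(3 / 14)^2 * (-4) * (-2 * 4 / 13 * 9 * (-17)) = -11016 / 637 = -17.29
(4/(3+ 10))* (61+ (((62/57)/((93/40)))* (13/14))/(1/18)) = 36612/1729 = 21.18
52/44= 13/11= 1.18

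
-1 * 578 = -578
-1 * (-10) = 10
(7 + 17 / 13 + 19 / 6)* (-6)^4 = 193320 / 13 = 14870.77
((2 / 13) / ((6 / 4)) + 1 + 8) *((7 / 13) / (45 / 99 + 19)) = 27335 / 108498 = 0.25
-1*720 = -720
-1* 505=-505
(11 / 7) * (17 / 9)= 187 / 63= 2.97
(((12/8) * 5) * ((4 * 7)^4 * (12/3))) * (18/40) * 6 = 49787136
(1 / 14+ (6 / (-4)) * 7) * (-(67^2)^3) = 6603461898337 / 7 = 943351699762.43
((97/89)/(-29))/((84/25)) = -2425/216804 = -0.01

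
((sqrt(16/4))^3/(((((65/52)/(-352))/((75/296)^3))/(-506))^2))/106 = 55138377744140625/135983499677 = 405478.44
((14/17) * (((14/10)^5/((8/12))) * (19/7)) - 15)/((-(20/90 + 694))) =-362529/82981250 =-0.00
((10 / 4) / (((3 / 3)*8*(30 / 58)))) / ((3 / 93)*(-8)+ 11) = 899 / 15984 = 0.06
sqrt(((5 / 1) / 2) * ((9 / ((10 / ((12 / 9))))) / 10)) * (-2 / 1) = -1.10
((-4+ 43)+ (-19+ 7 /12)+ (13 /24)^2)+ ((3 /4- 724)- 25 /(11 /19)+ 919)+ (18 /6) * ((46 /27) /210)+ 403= 383513467 /665280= 576.47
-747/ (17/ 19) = -14193/ 17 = -834.88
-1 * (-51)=51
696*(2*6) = 8352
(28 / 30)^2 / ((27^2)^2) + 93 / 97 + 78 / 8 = 10.71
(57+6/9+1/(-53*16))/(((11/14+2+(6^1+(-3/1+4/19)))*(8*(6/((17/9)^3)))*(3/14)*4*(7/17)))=1629597691393/425959015680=3.83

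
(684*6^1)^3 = 69122916864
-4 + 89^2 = 7917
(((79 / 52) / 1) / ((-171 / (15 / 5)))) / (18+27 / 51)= -1343 / 933660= -0.00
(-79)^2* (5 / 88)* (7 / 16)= 218435 / 1408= 155.14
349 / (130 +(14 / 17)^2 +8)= 100861 / 40078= 2.52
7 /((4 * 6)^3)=0.00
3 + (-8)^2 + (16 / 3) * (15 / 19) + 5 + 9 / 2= 3067 / 38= 80.71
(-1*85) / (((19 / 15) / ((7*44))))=-392700 / 19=-20668.42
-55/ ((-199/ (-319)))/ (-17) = 17545/ 3383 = 5.19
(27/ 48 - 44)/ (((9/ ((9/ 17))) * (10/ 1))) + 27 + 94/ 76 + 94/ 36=2845831/ 93024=30.59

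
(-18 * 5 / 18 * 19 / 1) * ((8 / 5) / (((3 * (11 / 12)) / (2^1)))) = -1216 / 11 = -110.55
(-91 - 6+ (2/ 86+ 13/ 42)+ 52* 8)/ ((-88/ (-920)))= 66322225/ 19866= 3338.48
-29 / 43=-0.67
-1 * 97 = -97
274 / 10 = 137 / 5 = 27.40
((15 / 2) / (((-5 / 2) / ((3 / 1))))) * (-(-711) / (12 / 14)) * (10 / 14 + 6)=-100251 / 2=-50125.50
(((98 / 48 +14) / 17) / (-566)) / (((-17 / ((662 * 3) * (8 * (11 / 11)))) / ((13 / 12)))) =1656655 / 981444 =1.69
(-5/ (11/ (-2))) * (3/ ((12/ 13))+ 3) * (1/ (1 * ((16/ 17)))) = 2125/ 352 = 6.04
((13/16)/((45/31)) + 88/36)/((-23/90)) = -2163/184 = -11.76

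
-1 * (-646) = 646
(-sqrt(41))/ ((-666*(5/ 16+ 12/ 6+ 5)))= 8*sqrt(41)/ 38961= 0.00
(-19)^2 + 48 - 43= 366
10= 10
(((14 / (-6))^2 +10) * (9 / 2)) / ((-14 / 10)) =-695 / 14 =-49.64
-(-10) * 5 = 50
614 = 614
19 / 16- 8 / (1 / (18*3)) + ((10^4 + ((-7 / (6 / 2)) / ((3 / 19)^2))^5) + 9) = -1648715090533435855 / 229582512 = -7181361838.80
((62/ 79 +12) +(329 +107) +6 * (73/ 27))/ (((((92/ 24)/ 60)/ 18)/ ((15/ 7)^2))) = 601579.64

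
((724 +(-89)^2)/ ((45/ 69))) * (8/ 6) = 159068/ 9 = 17674.22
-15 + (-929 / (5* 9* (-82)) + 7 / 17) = -899327 / 62730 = -14.34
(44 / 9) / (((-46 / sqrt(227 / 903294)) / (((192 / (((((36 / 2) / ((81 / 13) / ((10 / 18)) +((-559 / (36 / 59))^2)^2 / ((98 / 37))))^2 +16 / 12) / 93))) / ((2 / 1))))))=-22089459209177599597018540812429191118456612712 * sqrt(22783082) / 9345987032392107057684295757387889965267192147161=-11.28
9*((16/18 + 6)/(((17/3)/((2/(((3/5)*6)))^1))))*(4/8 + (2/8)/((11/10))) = 2480/561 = 4.42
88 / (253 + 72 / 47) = 4136 / 11963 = 0.35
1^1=1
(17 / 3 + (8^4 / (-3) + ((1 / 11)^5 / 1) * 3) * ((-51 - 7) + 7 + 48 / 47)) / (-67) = -1549681499312 / 1521448797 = -1018.56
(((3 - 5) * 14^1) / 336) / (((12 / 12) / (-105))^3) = 385875 / 4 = 96468.75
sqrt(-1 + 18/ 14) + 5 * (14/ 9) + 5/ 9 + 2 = sqrt(14)/ 7 + 31/ 3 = 10.87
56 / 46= 28 / 23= 1.22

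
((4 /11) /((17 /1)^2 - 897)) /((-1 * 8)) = 1 /13376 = 0.00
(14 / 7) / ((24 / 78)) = 13 / 2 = 6.50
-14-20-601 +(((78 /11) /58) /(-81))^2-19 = -48516184757 /74183769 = -654.00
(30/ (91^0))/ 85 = 6/ 17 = 0.35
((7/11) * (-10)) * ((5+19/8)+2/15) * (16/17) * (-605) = 81620/3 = 27206.67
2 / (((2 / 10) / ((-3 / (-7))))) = 30 / 7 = 4.29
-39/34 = -1.15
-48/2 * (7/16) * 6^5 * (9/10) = -367416/5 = -73483.20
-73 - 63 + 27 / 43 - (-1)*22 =-4875 / 43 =-113.37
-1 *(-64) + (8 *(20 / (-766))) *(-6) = 24992 / 383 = 65.25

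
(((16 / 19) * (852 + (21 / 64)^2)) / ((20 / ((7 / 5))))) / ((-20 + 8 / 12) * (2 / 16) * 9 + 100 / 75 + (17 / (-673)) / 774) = -6363242725581 / 2586456198400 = -2.46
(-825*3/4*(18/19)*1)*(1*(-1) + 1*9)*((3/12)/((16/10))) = -111375/152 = -732.73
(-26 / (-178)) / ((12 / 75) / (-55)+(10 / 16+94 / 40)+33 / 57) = 2717000 / 66052863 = 0.04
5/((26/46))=115/13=8.85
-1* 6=-6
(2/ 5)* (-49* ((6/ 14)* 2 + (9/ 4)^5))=-2936409/ 2560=-1147.03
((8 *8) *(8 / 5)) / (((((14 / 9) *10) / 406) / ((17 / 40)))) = 1135.87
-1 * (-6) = 6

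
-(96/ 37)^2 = -9216/ 1369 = -6.73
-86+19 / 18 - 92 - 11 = -3383 / 18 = -187.94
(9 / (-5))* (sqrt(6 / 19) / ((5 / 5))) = -9* sqrt(114) / 95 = -1.01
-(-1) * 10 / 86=5 / 43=0.12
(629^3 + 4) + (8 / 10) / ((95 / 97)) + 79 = 118207679588 / 475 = 248858272.82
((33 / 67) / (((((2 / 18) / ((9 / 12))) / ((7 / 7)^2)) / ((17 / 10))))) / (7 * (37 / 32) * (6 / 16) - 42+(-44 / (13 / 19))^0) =-484704 / 3255865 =-0.15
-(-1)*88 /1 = 88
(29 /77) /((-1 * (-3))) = 29 /231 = 0.13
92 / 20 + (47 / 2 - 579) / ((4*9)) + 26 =5461 / 360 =15.17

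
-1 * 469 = -469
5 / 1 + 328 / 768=521 / 96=5.43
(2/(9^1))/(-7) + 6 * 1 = 376/63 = 5.97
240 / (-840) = -0.29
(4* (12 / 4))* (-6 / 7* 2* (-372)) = 53568 / 7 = 7652.57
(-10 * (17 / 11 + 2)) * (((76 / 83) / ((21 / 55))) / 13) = -3800 / 581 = -6.54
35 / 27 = 1.30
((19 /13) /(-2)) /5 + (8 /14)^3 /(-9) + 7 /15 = 24061 /80262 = 0.30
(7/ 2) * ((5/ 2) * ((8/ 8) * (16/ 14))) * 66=660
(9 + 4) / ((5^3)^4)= 13 / 244140625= 0.00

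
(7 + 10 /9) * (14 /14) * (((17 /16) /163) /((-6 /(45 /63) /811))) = -5032255 /985824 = -5.10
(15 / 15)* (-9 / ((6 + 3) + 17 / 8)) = -0.81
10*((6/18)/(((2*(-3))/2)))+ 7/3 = 11/9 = 1.22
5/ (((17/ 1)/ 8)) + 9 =193/ 17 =11.35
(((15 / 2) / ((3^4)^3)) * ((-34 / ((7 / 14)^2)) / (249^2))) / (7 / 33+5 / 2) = -0.00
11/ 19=0.58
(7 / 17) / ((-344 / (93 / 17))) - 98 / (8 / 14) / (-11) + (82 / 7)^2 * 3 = 22894706539 / 53585224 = 427.26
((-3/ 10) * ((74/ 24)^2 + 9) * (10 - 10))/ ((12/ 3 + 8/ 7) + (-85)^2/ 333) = 0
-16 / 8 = -2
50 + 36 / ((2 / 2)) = 86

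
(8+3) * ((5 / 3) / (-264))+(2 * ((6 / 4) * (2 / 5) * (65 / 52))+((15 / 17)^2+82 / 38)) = 1726501 / 395352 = 4.37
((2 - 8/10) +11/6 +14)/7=73/30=2.43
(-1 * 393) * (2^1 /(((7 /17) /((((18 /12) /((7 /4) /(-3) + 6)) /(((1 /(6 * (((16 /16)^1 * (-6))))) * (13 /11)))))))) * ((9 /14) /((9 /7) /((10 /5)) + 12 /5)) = 285733008 /83993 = 3401.87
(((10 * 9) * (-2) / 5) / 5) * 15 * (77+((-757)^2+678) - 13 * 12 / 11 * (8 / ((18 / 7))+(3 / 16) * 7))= -681604623 / 11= -61964056.64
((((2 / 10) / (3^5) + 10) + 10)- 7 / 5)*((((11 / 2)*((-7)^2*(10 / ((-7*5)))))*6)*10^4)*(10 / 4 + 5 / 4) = -322259259.26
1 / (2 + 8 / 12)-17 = -133 / 8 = -16.62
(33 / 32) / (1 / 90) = 1485 / 16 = 92.81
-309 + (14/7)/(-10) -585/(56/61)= -265001/280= -946.43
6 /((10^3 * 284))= 3 /142000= 0.00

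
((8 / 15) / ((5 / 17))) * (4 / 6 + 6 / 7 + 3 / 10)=26044 / 7875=3.31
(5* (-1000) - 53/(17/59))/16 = -88127/272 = -324.00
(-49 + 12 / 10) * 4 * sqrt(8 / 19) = -1912 * sqrt(38) / 95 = -124.07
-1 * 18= -18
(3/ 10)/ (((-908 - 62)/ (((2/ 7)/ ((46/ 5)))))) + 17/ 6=2654881/ 937020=2.83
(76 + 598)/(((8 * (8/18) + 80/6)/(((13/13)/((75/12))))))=3033/475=6.39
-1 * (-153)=153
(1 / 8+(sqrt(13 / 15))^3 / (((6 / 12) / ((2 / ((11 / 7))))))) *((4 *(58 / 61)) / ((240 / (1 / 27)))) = 0.00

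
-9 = -9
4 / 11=0.36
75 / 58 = 1.29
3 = 3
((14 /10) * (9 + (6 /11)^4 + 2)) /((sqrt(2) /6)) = 65.86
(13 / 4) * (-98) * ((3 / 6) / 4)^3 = -637 / 1024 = -0.62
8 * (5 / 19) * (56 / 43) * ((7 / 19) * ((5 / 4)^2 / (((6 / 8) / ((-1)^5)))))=-98000 / 46569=-2.10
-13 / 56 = -0.23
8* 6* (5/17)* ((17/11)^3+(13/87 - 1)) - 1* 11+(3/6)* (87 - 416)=-177690313/1312366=-135.40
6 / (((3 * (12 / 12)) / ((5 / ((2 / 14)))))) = 70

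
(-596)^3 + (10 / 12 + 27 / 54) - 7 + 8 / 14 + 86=-211708655.10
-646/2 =-323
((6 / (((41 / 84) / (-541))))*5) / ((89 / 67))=-91342440 / 3649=-25032.18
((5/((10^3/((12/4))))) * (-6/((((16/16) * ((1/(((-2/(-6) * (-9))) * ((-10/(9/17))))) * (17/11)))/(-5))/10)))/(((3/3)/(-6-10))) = -2640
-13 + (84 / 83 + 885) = 72460 / 83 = 873.01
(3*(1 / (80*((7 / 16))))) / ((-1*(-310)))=3 / 10850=0.00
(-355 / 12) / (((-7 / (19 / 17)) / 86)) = 290035 / 714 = 406.21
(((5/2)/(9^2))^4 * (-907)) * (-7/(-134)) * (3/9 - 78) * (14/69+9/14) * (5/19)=28397603125/38208958307136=0.00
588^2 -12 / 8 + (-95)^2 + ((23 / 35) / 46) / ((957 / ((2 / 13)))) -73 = 308892799217 / 870870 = 354694.50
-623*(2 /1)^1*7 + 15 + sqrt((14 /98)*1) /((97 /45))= -8707 + 45*sqrt(7) /679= -8706.82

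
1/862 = 0.00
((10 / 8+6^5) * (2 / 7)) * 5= 155545 / 14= 11110.36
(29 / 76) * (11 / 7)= 319 / 532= 0.60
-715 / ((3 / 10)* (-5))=476.67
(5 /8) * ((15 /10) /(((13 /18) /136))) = 2295 /13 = 176.54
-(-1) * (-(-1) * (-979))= -979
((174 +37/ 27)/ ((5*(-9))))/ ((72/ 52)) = -2.81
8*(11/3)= 88/3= 29.33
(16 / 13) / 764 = 4 / 2483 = 0.00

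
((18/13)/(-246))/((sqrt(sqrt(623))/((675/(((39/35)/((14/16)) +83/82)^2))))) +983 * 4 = 3932 -2847757500 * 623^(3/4)/2439597627077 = 3931.85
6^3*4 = 864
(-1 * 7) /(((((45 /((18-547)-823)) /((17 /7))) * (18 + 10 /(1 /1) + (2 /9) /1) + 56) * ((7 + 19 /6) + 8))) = -68952 /9951809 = -0.01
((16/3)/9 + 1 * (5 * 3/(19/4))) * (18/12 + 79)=154882/513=301.91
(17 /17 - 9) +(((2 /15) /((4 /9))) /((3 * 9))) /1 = -719 /90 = -7.99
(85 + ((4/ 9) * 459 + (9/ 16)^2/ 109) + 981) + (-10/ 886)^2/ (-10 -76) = 299052256949027/ 235473680128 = 1270.00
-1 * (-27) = 27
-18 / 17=-1.06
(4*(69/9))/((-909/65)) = -5980/2727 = -2.19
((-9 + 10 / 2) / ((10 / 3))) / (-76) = 3 / 190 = 0.02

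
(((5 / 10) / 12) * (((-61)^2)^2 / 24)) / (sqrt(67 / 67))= 24037.92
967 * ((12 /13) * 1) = 11604 /13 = 892.62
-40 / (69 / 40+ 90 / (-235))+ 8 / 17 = -1258216 / 42891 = -29.34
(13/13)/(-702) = -1/702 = -0.00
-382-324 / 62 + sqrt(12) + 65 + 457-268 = -4130 / 31 + 2*sqrt(3) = -129.76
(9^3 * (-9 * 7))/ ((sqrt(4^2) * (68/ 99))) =-16716.08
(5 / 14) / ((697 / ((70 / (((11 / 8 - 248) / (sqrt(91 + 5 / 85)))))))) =-1200* sqrt(731) / 23378077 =-0.00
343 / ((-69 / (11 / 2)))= -27.34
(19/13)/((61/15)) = 285/793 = 0.36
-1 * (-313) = 313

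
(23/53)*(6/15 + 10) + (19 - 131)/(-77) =17396/2915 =5.97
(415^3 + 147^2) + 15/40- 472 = 571956099/8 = 71494512.38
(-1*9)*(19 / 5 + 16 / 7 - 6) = -27 / 35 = -0.77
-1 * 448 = -448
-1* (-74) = 74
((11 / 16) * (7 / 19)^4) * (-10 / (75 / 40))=-26411 / 390963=-0.07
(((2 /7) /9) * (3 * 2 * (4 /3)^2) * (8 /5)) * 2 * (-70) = -2048 /27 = -75.85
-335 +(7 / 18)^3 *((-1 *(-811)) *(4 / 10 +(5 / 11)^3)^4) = -332.16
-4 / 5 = -0.80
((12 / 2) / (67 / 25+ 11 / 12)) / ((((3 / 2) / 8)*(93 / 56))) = 179200 / 33449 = 5.36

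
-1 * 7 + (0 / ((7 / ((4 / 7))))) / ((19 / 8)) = -7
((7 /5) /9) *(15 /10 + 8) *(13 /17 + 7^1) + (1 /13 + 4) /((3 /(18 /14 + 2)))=369881 /23205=15.94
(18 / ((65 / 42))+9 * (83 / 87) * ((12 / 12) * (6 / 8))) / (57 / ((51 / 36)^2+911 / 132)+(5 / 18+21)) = 0.65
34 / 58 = 17 / 29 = 0.59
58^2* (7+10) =57188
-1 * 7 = -7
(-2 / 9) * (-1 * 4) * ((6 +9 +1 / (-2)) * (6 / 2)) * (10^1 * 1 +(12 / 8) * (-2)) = 812 / 3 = 270.67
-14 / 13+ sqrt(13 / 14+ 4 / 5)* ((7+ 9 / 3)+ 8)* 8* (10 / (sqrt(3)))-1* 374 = -4876 / 13+ 528* sqrt(210) / 7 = 717.99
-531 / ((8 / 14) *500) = -3717 / 2000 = -1.86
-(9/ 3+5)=-8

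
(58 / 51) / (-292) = -29 / 7446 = -0.00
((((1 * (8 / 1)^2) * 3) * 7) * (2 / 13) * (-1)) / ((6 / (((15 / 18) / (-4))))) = 280 / 39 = 7.18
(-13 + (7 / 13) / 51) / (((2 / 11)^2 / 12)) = -1042052 / 221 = -4715.17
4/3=1.33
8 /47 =0.17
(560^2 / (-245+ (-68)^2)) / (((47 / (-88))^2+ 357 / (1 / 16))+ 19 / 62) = 15056814080 / 1201061273217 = 0.01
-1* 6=-6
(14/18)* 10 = 70/9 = 7.78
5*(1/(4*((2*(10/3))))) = 3/16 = 0.19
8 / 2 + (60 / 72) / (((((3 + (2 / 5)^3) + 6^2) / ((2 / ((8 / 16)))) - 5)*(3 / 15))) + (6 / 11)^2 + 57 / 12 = 34330471 / 3460116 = 9.92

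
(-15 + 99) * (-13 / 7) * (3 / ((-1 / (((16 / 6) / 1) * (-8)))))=-9984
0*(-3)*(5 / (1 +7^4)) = 0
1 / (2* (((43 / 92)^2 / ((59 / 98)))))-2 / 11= 1192082 / 996611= 1.20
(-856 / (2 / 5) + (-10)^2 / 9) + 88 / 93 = -593696 / 279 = -2127.94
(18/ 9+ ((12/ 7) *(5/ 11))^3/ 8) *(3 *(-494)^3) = -744711862.08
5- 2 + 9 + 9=21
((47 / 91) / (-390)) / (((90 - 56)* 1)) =-47 / 1206660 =-0.00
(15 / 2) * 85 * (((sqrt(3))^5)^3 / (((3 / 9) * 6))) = 2788425 * sqrt(3) / 4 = 1207423.44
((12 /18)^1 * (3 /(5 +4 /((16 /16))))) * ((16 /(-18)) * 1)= -16 /81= -0.20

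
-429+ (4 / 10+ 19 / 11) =-426.87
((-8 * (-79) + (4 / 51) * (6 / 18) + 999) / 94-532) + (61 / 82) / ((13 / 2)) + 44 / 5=-19383796031 / 38328030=-505.73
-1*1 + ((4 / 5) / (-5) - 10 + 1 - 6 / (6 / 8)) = -454 / 25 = -18.16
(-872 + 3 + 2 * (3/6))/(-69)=868/69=12.58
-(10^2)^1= -100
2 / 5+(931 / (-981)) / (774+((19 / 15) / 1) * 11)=7706351 / 19324065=0.40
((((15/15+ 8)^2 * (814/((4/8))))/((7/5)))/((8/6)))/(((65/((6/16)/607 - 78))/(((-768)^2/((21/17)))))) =-15650587447418880/386659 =-40476459742.10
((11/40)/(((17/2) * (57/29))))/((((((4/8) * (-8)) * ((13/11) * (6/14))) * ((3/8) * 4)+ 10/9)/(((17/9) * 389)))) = -9555007/1523040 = -6.27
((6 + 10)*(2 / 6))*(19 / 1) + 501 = 1807 / 3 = 602.33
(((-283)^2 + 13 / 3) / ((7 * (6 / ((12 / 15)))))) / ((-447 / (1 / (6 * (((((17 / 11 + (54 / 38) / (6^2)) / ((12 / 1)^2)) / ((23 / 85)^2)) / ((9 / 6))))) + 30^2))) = -3077.33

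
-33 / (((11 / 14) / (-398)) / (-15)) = -250740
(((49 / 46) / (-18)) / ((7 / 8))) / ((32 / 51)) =-119 / 1104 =-0.11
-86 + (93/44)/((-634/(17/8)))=-19194029/223168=-86.01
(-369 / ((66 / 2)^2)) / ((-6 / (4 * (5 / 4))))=205 / 726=0.28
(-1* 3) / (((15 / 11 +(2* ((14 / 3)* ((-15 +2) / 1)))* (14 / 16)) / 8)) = 1584 / 6917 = 0.23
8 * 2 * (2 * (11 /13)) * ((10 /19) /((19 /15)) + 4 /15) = 1300288 /70395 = 18.47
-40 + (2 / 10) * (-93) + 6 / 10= -58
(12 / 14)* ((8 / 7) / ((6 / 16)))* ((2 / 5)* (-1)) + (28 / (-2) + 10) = -1236 / 245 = -5.04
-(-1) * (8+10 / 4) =21 / 2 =10.50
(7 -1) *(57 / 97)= 342 / 97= 3.53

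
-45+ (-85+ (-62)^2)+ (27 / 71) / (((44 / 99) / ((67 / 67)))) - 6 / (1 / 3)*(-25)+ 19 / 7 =8285129 / 1988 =4167.57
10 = 10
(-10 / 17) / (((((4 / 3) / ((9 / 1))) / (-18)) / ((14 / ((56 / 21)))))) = 25515 / 68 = 375.22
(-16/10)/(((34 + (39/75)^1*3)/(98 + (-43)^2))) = -77880/889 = -87.60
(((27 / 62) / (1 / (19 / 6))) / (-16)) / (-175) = 171 / 347200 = 0.00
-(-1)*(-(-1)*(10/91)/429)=10/39039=0.00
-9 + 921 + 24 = 936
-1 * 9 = -9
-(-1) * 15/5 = 3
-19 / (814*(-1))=19 / 814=0.02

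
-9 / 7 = -1.29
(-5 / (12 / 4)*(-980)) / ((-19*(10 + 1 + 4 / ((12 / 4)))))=-4900 / 703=-6.97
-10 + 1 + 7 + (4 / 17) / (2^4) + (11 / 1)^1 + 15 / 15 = 681 / 68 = 10.01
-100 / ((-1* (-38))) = -50 / 19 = -2.63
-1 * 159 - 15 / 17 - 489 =-11031 / 17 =-648.88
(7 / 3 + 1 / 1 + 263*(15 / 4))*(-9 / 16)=-35625 / 64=-556.64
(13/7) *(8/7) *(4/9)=416/441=0.94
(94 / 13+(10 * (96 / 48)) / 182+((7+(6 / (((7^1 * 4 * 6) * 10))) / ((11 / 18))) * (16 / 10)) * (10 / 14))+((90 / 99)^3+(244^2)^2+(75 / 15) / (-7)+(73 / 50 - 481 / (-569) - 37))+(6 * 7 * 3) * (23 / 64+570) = 1368005518738186693759 / 385939954400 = 3544607141.97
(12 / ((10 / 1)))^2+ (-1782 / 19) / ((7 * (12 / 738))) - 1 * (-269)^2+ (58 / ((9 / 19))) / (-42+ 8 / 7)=-313185435419 / 4279275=-73186.56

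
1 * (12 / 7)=12 / 7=1.71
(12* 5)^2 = 3600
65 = 65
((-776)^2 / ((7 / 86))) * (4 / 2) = 103574272 / 7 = 14796324.57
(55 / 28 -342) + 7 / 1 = -9325 / 28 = -333.04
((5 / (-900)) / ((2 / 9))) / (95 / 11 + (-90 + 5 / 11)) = 11 / 35600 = 0.00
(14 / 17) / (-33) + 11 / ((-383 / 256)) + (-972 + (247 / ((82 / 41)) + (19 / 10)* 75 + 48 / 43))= -6580658464 / 9239109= -712.26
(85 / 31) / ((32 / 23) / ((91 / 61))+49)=177905 / 3239779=0.05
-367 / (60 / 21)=-2569 / 20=-128.45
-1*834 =-834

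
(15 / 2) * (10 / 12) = 25 / 4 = 6.25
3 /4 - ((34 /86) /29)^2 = 4663871 /6220036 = 0.75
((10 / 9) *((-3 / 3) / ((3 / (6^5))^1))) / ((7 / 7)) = -2880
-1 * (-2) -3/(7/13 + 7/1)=157/98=1.60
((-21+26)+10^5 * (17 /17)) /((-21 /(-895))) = 29834825 /7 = 4262117.86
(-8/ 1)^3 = -512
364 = 364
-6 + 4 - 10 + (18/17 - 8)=-322/17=-18.94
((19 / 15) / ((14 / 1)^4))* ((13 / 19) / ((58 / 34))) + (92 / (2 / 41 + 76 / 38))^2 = 101089826983 / 50132880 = 2016.44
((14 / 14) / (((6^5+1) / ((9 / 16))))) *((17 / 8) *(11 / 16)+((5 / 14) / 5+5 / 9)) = 0.00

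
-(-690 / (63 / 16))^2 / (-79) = 13542400 / 34839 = 388.71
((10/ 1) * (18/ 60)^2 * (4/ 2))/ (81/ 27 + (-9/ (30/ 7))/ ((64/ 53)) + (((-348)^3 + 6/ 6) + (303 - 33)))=-1152/ 26972108633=-0.00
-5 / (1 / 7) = -35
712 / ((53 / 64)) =45568 / 53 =859.77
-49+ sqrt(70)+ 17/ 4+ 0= -179/ 4+ sqrt(70)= -36.38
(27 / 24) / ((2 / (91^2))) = 74529 / 16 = 4658.06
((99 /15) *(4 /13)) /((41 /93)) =12276 /2665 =4.61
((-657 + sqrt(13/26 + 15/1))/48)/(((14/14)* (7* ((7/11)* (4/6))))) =-7227/1568 + 11* sqrt(62)/3136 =-4.58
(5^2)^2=625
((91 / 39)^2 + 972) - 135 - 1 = 7573 / 9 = 841.44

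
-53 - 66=-119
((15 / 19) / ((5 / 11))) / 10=33 / 190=0.17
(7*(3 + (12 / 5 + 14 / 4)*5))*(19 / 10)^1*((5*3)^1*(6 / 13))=5985 / 2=2992.50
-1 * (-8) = 8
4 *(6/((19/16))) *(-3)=-1152/19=-60.63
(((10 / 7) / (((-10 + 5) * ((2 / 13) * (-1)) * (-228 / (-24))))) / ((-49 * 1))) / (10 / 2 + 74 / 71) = -142 / 215061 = -0.00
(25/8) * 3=75/8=9.38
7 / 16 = 0.44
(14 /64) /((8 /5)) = 35 /256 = 0.14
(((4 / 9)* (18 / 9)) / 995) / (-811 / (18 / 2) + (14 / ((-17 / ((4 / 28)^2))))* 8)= -952 / 96169735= -0.00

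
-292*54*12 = -189216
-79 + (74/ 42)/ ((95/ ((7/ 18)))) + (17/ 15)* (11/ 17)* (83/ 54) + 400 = 2478824/ 7695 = 322.13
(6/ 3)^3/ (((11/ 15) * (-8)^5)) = -15/ 45056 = -0.00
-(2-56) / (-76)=-27 / 38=-0.71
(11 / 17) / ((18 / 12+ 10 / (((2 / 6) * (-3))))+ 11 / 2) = -11 / 51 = -0.22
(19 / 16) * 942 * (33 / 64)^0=8949 / 8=1118.62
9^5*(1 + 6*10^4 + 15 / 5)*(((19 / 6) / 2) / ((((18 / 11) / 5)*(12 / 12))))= 34283510415 / 2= 17141755207.50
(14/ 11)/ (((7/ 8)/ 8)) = 128/ 11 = 11.64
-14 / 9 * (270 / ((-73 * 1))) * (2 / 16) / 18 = 35 / 876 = 0.04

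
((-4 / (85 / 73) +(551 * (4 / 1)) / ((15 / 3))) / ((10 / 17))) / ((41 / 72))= 1338336 / 1025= 1305.69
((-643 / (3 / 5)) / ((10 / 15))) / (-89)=3215 / 178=18.06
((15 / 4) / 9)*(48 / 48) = 5 / 12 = 0.42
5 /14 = 0.36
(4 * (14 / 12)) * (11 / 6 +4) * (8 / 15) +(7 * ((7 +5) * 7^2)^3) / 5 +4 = 38423224708 / 135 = 284616479.32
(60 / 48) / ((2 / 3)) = 15 / 8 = 1.88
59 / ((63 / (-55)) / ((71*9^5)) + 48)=1511621595 / 1229793833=1.23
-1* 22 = -22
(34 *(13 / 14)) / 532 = 221 / 3724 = 0.06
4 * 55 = 220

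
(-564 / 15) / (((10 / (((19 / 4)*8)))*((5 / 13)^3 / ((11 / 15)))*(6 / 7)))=-302135834 / 140625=-2148.52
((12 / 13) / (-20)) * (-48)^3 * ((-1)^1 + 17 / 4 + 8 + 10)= 108465.23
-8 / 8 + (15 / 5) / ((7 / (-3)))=-16 / 7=-2.29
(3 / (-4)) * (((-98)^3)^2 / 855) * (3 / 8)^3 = -124571584809 / 3040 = -40977495.00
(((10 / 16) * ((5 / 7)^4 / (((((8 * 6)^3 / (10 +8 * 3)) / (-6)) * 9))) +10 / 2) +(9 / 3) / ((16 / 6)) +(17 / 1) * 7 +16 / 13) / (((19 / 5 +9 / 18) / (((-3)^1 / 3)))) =-13085051630395 / 445296144384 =-29.39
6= 6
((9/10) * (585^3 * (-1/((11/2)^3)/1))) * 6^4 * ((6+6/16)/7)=-11909273945400/9317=-1278230540.45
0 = 0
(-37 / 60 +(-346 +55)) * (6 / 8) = -17497 / 80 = -218.71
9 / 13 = 0.69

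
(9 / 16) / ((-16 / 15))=-0.53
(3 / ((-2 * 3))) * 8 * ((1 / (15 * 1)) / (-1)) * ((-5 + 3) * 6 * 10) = -32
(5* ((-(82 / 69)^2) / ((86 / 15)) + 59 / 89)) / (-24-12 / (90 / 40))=-12650645 / 178154504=-0.07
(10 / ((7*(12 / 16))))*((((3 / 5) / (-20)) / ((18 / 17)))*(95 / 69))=-323 / 4347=-0.07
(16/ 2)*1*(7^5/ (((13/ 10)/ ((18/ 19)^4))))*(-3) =-423439591680/ 1694173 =-249938.81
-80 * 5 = -400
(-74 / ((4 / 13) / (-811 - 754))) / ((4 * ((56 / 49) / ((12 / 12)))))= 5269355 / 64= 82333.67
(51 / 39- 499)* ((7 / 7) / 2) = -3235 / 13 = -248.85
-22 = -22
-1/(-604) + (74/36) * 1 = 11183/5436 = 2.06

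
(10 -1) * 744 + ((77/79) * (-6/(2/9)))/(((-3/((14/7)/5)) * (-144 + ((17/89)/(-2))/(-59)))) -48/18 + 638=13138007240414/1792041135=7331.31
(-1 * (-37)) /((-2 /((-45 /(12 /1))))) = 555 /8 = 69.38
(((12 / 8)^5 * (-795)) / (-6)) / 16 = 64395 / 1024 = 62.89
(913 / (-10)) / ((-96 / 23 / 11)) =230989 / 960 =240.61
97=97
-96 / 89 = -1.08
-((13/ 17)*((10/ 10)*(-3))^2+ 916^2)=-14264069/ 17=-839062.88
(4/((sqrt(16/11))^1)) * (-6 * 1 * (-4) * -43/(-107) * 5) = 5160 * sqrt(11)/107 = 159.94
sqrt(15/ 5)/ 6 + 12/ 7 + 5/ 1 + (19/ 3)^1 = 13.34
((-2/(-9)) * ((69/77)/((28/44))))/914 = 23/67179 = 0.00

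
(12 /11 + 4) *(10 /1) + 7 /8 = 4557 /88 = 51.78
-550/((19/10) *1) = -5500/19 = -289.47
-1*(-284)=284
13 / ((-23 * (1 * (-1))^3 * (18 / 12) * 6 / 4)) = 52 / 207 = 0.25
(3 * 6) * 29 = 522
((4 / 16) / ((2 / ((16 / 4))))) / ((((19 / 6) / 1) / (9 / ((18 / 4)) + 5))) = 21 / 19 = 1.11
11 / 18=0.61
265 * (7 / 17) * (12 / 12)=1855 / 17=109.12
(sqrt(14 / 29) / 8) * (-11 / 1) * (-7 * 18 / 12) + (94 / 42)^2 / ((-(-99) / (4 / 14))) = 4418 / 305613 + 231 * sqrt(406) / 464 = 10.05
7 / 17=0.41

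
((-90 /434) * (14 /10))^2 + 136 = 130777 /961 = 136.08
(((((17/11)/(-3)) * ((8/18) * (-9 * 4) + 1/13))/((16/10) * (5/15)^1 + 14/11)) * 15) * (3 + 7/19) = 8445600/36803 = 229.48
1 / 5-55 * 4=-1099 / 5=-219.80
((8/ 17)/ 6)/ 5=4/ 255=0.02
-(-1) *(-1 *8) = -8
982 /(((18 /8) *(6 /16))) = 31424 /27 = 1163.85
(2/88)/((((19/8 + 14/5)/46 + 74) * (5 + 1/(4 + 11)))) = 75/1239161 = 0.00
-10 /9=-1.11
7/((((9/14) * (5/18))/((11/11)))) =196/5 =39.20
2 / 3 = 0.67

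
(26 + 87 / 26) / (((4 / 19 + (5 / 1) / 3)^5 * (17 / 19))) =8722729750329 / 6199278649694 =1.41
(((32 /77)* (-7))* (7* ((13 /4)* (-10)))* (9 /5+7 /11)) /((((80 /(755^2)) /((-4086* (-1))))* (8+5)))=436943315340 /121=3611101779.67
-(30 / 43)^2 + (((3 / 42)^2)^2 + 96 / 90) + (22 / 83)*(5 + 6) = 3.50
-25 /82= -0.30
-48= -48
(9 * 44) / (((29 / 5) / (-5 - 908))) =-1807740 / 29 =-62335.86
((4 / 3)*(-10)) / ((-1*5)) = 8 / 3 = 2.67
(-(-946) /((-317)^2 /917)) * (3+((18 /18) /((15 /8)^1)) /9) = 358270066 /13566015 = 26.41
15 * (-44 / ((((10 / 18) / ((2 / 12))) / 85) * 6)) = -2805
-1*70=-70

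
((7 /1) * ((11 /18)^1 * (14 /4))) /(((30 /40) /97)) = 52283 /27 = 1936.41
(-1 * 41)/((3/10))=-410/3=-136.67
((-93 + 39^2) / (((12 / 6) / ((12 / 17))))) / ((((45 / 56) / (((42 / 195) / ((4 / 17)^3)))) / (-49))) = -165145582 / 325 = -508140.25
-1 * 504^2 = -254016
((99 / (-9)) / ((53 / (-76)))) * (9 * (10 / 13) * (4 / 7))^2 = 108345600 / 438893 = 246.86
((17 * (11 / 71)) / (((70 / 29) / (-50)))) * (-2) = 54230 / 497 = 109.11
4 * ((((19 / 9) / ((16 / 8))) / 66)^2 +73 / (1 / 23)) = 2369646937 / 352836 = 6716.00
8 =8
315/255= 21/17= 1.24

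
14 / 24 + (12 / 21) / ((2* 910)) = 22307 / 38220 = 0.58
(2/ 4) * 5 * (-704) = -1760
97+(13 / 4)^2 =1721 / 16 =107.56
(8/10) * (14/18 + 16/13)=188/117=1.61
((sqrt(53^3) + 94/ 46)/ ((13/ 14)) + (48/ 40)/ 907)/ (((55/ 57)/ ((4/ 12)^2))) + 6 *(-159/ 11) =-19347128494/ 223734225 + 14098 *sqrt(53)/ 2145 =-38.63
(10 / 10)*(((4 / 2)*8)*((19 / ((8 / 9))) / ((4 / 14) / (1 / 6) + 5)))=50.94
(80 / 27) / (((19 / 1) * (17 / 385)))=30800 / 8721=3.53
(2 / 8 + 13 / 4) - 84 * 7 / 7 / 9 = -5.83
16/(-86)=-8/43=-0.19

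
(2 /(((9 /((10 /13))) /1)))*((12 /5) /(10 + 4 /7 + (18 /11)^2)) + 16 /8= 444434 /218829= 2.03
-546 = -546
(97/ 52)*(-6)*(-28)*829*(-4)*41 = -553884744/ 13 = -42606518.77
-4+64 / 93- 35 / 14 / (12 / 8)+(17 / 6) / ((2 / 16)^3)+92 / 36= 404060 / 279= 1448.24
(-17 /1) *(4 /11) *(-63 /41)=4284 /451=9.50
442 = 442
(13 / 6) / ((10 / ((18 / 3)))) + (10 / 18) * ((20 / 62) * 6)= 2209 / 930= 2.38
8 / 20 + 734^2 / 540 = 134743 / 135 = 998.10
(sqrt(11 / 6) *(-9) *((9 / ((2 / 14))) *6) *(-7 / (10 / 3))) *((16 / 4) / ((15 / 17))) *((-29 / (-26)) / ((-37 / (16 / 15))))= -10435824 *sqrt(66) / 60125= -1410.08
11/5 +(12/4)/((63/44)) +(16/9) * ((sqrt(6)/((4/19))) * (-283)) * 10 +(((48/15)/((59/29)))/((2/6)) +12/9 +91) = 209282/2065 - 215080 * sqrt(6)/9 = -58436.01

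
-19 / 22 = -0.86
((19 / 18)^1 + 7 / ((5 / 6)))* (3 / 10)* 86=36593 / 150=243.95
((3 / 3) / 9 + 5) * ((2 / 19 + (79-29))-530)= -419428 / 171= -2452.80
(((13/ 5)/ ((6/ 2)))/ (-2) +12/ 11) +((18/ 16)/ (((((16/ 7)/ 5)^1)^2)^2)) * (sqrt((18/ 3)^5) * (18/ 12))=217/ 330 +364651875 * sqrt(6)/ 262144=3407.99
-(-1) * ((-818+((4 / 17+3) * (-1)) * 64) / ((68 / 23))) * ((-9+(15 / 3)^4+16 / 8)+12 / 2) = -62524488 / 289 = -216347.71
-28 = -28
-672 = -672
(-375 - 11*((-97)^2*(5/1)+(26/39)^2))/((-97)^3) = 4660874/8214057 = 0.57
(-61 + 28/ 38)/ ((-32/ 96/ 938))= 3222030/ 19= 169580.53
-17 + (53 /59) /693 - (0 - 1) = -654139 /40887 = -16.00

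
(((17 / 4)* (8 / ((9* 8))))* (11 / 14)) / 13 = 187 / 6552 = 0.03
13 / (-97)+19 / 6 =1765 / 582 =3.03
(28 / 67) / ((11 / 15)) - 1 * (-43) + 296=250263 / 737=339.57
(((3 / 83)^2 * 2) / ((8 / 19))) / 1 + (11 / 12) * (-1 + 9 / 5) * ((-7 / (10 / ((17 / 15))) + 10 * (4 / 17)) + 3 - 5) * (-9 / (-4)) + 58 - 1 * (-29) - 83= 384078933 / 117113000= 3.28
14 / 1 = 14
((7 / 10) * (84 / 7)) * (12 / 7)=72 / 5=14.40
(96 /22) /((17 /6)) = 288 /187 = 1.54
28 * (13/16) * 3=273/4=68.25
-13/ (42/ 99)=-429/ 14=-30.64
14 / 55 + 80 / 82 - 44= -96446 / 2255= -42.77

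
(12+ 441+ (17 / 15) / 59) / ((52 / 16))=139.39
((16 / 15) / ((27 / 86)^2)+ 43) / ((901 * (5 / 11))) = 6473951 / 49262175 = 0.13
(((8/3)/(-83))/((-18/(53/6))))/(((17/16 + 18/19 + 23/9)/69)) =741152/3110259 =0.24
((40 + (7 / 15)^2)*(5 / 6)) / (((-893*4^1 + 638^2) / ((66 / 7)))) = 99539 / 127093680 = 0.00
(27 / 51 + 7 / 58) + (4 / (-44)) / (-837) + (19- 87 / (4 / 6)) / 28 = -846933529 / 254186856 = -3.33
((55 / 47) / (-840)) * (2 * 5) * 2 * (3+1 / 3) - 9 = -26924 / 2961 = -9.09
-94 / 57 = -1.65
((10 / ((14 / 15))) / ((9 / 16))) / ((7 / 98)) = 800 / 3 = 266.67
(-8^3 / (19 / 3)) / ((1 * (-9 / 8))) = 4096 / 57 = 71.86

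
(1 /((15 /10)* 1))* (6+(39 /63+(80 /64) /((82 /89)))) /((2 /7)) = 54937 /2952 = 18.61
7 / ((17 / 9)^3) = 5103 / 4913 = 1.04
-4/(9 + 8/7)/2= -14/71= -0.20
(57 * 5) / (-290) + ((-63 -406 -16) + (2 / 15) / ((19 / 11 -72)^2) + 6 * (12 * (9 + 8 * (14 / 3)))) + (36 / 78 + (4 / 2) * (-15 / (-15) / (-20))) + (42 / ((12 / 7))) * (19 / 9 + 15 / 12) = 237834214914733 / 81096635880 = 2932.73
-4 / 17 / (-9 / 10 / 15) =200 / 51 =3.92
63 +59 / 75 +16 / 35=33728 / 525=64.24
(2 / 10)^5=1 / 3125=0.00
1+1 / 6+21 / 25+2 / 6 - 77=-3733 / 50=-74.66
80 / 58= 40 / 29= 1.38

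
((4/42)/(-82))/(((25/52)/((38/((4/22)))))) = -10868/21525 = -0.50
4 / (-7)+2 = 10 / 7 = 1.43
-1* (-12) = 12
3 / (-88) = -3 / 88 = -0.03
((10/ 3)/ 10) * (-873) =-291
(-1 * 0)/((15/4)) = 0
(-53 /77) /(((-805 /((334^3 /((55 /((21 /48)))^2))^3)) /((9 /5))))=115706772443586942010676619 /5737023142400000000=20168433.97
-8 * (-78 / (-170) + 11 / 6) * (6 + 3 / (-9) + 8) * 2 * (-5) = 383432 / 153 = 2506.09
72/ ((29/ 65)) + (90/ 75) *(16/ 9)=163.51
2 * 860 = 1720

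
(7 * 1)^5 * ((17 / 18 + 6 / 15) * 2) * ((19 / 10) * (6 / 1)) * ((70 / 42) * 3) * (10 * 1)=77278586 / 3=25759528.67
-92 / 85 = -1.08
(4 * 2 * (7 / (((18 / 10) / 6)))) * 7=3920 / 3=1306.67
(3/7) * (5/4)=15/28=0.54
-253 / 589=-0.43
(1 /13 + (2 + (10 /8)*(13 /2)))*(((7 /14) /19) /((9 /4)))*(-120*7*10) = -742700 /741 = -1002.29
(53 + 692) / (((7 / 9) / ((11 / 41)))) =256.99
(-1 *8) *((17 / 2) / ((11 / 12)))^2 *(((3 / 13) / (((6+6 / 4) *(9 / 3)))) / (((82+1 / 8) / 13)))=-147968 / 132495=-1.12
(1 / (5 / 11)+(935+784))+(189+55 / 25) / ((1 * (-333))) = 2864842 / 1665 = 1720.63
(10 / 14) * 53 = 37.86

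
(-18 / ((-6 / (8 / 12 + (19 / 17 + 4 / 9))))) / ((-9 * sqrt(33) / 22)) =-682 * sqrt(33) / 1377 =-2.85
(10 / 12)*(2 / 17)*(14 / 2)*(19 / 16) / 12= 665 / 9792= 0.07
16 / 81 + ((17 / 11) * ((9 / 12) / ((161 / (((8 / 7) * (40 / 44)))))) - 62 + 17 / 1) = -494793223 / 11045727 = -44.79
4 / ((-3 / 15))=-20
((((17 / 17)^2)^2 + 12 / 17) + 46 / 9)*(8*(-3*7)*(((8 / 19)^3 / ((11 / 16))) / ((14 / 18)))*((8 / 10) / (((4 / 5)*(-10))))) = 102531072 / 6413165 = 15.99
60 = 60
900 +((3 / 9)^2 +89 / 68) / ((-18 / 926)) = 4554853 / 5508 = 826.95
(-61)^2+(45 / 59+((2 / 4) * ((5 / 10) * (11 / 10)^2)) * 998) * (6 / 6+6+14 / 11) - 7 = 807071051 / 129800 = 6217.80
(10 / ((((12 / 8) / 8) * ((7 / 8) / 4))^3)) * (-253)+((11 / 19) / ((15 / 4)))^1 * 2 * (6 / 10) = -161296153809032 / 4398975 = -36666758.46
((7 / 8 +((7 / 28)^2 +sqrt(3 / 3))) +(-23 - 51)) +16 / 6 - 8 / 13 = -43687 / 624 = -70.01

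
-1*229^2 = -52441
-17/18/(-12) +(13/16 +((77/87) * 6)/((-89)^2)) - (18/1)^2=-32063404819/99234288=-323.11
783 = 783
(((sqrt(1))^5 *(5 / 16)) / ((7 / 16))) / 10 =1 / 14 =0.07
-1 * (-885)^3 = 693154125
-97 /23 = -4.22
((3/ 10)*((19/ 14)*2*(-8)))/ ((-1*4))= 57/ 35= 1.63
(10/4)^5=3125/32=97.66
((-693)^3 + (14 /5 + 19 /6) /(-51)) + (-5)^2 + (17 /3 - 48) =-509203238909 /1530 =-332812574.45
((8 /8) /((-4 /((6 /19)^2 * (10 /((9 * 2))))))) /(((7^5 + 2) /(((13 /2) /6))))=-5 /5601276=-0.00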